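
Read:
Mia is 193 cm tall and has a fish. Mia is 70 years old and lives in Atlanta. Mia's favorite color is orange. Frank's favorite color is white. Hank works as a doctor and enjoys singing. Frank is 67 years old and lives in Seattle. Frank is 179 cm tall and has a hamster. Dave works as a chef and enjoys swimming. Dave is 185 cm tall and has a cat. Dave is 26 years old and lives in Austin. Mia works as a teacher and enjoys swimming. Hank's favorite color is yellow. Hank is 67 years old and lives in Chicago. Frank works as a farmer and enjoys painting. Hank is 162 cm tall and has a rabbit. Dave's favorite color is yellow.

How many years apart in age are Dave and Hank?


26 vs 67, diff = 41

41


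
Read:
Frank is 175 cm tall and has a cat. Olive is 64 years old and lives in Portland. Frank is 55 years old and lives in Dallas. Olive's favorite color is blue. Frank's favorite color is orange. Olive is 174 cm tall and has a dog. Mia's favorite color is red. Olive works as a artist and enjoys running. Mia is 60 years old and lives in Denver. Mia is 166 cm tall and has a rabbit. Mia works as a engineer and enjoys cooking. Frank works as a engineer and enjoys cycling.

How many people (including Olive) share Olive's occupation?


Olive is a artist. Count = 1

1


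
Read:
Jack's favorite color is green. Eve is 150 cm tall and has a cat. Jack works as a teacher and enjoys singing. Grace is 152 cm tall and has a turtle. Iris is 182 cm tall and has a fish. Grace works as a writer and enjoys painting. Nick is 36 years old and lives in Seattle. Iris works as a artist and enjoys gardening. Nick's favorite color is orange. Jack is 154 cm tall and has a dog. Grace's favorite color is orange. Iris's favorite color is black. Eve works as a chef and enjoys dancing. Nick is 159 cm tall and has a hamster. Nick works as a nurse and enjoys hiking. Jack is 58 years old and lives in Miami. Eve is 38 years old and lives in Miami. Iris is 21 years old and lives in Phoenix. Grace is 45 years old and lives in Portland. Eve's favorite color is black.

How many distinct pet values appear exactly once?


Unique pet values: 5

5


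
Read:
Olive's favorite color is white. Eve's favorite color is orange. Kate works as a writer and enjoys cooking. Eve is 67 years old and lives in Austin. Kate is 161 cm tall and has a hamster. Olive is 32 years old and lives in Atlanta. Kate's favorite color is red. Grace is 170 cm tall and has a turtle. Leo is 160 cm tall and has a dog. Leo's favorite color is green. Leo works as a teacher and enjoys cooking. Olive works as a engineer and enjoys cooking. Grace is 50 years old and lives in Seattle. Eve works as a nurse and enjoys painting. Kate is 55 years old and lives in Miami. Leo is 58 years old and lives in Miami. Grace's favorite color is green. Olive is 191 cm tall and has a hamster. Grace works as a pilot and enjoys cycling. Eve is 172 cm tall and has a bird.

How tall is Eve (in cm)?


Eve is 172 cm tall

172


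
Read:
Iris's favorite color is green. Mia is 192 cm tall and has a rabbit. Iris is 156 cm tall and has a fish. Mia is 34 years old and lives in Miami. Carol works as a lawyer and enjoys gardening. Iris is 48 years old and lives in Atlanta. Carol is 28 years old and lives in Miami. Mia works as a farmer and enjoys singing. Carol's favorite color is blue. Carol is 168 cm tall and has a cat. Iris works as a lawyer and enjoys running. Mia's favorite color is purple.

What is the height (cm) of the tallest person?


Tallest: Mia at 192 cm

192


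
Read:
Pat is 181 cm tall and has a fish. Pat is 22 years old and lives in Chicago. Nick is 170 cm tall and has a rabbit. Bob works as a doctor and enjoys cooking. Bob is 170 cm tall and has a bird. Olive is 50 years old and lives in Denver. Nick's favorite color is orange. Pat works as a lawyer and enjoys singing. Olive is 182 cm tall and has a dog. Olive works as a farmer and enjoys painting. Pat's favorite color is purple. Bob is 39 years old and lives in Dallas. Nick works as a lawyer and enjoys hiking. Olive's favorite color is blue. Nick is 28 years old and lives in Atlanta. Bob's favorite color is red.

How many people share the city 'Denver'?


Count: 1

1


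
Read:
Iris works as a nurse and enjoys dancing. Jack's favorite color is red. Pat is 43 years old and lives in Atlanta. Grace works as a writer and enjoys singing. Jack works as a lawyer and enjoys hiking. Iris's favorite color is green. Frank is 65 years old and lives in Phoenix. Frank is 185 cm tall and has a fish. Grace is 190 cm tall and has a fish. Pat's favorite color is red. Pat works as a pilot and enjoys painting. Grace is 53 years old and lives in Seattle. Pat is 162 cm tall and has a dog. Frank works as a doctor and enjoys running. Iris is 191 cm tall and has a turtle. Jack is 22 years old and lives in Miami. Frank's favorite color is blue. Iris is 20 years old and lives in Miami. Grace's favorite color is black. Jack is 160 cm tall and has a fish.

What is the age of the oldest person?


Oldest: Frank at 65

65


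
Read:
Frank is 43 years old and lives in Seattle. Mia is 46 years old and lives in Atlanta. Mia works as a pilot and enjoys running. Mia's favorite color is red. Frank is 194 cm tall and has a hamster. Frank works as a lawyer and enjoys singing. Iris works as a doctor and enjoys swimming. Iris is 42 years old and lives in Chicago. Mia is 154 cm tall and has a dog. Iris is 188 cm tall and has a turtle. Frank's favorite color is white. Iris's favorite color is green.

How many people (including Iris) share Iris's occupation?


Iris is a doctor. Count = 1

1


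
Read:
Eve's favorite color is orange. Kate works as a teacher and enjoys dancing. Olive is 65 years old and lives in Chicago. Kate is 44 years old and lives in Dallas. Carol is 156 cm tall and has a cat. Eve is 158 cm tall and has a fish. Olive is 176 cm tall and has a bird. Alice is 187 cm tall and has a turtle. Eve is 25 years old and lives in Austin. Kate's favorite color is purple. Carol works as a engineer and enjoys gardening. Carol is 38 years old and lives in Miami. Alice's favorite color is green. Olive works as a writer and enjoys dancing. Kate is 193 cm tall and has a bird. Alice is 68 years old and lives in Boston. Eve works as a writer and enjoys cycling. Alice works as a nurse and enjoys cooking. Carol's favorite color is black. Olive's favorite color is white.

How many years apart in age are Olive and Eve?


65 vs 25, diff = 40

40


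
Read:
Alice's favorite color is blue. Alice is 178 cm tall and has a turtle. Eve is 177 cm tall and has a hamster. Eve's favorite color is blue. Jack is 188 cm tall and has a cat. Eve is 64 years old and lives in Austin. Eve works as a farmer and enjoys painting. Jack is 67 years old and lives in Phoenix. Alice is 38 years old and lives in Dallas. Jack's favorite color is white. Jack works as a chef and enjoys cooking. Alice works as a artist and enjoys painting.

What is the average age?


Sum=169, n=3, avg=56.33

56.33


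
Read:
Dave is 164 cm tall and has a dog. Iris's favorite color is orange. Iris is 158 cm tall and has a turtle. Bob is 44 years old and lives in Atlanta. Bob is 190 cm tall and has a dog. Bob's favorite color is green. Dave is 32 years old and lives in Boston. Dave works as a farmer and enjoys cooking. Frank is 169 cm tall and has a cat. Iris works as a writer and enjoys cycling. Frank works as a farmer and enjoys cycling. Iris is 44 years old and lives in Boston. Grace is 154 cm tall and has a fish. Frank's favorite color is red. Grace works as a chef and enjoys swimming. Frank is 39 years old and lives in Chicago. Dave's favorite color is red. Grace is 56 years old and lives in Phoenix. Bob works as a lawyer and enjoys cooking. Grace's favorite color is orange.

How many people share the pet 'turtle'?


Count: 1

1


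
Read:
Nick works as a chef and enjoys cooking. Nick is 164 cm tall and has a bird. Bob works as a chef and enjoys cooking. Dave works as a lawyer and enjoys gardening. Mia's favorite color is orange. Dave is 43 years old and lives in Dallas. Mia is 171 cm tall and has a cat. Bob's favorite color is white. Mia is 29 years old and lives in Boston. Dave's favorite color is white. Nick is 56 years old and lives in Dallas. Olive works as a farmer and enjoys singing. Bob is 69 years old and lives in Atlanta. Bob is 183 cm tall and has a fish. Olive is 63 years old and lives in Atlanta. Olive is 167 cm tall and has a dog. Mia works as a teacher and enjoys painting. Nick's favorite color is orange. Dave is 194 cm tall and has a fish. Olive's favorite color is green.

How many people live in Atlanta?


Count in Atlanta: 2

2


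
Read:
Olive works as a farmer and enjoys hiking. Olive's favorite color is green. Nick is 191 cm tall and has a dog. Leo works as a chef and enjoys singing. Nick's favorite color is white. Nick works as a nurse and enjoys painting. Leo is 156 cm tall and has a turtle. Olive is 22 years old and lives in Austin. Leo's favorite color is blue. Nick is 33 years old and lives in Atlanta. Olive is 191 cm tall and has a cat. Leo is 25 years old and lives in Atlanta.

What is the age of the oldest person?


Oldest: Nick at 33

33


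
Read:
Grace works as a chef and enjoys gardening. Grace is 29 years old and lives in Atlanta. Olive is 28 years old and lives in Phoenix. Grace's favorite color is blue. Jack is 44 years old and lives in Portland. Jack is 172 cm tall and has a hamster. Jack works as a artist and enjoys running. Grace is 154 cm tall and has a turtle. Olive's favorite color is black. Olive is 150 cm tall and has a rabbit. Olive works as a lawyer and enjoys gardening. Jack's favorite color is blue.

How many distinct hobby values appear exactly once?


Unique hobby values: 1

1


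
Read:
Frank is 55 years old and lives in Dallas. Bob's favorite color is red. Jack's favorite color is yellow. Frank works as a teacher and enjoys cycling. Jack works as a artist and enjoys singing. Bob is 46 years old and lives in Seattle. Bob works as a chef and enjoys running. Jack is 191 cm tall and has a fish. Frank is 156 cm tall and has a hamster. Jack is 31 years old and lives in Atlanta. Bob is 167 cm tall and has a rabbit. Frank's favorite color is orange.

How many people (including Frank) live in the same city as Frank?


Frank lives in Dallas. Count = 1

1


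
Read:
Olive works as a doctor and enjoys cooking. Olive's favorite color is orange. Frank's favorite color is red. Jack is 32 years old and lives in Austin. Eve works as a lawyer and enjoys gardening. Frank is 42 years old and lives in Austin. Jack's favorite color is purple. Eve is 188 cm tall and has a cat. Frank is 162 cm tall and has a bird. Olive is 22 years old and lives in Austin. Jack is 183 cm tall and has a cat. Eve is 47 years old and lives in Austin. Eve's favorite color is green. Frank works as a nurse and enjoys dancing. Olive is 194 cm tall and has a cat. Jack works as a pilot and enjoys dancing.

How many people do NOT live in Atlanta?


Not in Atlanta: 4

4


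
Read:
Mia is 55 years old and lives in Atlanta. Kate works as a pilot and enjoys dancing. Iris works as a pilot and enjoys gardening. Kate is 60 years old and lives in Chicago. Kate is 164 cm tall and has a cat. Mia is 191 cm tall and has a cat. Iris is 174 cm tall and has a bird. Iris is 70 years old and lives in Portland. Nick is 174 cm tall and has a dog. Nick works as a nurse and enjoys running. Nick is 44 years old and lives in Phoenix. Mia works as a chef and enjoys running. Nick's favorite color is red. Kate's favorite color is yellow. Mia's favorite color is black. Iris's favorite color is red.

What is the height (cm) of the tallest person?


Tallest: Mia at 191 cm

191


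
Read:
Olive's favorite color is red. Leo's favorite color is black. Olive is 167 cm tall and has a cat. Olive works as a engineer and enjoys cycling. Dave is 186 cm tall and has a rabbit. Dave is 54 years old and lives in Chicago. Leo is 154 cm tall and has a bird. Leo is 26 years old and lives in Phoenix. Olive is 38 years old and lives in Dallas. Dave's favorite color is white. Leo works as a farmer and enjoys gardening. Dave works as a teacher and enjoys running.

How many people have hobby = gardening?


Count: 1

1


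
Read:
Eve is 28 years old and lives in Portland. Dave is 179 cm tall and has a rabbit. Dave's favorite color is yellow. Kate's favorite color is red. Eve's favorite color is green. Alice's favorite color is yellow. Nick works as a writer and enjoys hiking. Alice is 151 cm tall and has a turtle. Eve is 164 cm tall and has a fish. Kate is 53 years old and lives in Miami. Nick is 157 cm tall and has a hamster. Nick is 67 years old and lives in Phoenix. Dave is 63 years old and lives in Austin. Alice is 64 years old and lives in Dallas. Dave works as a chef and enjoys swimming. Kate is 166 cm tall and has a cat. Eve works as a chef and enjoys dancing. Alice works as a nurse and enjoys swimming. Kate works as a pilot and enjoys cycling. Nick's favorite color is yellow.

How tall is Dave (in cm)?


Dave is 179 cm tall

179


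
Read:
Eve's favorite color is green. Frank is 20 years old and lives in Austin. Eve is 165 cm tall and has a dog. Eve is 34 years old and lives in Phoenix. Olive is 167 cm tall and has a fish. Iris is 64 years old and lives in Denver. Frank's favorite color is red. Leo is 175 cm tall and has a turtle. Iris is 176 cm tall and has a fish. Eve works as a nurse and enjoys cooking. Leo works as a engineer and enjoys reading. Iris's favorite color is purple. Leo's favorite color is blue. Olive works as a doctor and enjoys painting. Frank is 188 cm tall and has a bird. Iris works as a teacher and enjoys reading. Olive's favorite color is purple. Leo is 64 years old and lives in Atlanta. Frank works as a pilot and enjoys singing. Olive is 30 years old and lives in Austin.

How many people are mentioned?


People: Leo, Olive, Iris, Eve, Frank. Count = 5

5


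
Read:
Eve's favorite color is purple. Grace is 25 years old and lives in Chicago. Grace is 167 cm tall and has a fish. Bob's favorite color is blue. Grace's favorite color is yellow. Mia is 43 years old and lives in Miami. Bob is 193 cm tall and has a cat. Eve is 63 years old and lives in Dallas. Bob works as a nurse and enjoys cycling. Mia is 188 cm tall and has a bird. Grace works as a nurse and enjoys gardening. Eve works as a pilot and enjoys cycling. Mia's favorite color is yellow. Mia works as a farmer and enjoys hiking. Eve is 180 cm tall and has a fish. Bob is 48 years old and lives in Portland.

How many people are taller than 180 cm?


Taller than 180: 2

2


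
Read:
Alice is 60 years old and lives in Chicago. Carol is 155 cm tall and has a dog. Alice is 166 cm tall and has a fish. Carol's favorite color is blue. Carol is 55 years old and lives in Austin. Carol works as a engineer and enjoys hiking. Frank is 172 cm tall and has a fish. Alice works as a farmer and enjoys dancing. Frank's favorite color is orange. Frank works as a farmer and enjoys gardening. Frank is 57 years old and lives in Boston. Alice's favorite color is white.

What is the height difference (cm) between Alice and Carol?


|166 - 155| = 11

11


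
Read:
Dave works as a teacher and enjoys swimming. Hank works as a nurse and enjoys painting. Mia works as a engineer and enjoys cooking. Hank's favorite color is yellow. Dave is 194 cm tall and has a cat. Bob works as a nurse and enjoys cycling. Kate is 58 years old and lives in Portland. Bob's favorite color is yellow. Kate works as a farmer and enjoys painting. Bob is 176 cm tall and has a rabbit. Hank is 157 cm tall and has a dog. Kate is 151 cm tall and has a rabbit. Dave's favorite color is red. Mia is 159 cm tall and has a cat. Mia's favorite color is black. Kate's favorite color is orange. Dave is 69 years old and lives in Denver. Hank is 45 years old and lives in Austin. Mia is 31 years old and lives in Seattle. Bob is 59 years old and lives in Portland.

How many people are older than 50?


Filter: 3

3


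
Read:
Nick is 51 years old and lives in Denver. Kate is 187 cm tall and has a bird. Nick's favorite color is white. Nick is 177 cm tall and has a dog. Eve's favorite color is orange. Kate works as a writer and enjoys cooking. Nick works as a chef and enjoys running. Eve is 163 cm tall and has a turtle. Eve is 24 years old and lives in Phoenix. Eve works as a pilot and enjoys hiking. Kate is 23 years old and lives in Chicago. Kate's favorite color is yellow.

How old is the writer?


The writer is Kate, age 23

23


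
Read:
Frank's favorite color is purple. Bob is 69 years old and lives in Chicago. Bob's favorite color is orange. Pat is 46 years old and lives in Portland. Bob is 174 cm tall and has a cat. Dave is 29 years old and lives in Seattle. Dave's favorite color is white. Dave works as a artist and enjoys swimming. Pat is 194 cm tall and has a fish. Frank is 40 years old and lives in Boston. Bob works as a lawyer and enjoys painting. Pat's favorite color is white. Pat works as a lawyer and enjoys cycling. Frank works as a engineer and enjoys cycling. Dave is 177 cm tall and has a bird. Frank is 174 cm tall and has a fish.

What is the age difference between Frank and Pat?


|40 - 46| = 6

6


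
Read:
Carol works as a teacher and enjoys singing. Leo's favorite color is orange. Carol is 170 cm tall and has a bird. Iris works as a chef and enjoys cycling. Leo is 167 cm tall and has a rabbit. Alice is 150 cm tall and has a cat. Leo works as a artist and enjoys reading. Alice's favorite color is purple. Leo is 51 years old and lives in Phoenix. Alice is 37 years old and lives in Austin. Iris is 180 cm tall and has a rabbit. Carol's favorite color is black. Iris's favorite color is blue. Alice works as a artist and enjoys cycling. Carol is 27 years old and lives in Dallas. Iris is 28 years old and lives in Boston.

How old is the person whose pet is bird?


Person with pet=bird is Carol, age 27

27


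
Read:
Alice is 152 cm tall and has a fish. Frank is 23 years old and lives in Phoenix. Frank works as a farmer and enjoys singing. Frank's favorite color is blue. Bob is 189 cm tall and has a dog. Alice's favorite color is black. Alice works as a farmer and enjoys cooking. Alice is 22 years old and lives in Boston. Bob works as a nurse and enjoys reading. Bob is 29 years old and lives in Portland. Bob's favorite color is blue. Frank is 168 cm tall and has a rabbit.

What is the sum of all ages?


22+29+23 = 74

74


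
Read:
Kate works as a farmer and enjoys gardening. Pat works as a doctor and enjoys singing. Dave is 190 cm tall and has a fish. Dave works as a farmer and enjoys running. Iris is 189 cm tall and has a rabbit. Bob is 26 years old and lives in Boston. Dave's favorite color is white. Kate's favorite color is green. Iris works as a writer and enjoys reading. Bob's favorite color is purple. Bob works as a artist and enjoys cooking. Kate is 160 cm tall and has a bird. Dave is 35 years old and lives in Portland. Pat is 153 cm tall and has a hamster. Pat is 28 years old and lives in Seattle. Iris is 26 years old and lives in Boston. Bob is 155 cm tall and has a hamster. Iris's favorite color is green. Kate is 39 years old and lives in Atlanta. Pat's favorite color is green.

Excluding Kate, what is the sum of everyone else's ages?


Sum (excluding Kate): 115

115


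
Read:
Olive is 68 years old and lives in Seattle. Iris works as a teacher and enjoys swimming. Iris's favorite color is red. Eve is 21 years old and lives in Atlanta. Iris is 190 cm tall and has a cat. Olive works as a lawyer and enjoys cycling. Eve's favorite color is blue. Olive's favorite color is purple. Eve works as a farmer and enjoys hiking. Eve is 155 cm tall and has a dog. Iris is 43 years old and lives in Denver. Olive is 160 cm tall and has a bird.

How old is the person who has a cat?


Person with cat is Iris, age 43

43


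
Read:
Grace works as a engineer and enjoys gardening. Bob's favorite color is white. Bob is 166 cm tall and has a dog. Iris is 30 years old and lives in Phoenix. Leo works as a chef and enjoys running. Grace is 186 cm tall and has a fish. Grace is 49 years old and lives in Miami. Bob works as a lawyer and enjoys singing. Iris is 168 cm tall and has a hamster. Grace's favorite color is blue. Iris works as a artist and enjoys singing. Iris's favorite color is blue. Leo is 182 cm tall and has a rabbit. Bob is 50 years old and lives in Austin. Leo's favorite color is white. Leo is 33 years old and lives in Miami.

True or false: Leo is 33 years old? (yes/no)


Leo is actually 33. yes

yes


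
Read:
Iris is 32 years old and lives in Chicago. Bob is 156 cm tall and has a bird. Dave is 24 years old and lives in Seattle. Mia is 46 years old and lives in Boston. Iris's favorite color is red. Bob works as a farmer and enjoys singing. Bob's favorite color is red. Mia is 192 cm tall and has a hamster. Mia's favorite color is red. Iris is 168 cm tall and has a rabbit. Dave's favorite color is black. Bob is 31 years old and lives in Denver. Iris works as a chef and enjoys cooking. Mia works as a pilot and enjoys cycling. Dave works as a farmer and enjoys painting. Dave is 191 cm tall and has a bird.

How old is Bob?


Bob is 31 years old

31


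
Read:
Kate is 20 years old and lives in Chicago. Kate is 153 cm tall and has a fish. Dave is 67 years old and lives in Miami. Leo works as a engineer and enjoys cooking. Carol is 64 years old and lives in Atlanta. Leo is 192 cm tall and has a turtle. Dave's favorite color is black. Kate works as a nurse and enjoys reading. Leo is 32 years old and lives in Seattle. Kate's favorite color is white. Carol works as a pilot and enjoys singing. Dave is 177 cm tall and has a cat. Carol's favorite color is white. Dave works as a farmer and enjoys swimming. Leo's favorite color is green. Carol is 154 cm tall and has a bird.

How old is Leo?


Leo is 32 years old

32


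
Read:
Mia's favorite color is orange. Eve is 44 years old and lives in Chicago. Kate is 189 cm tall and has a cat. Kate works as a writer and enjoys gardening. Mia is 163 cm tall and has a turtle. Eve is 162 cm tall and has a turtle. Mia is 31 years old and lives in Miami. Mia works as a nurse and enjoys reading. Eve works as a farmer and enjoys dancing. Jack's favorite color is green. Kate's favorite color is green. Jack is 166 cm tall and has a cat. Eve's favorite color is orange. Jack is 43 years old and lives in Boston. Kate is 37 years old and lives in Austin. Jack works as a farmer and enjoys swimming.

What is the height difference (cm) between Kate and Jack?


|189 - 166| = 23

23


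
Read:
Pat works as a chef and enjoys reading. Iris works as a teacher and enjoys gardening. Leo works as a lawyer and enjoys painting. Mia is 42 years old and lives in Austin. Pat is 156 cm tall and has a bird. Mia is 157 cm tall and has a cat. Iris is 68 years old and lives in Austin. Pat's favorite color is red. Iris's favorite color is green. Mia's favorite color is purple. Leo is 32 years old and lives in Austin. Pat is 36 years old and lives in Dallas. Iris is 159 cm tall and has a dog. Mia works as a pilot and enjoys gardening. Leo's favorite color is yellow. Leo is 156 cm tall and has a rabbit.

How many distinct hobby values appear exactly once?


Unique hobby values: 2

2


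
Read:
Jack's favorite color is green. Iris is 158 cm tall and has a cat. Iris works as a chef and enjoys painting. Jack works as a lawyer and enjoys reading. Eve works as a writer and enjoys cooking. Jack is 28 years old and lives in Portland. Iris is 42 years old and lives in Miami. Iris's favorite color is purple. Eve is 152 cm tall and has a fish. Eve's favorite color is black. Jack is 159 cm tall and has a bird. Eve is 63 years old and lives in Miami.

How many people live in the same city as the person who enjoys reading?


Person with hobby reading is Jack, city Portland. Count = 1

1


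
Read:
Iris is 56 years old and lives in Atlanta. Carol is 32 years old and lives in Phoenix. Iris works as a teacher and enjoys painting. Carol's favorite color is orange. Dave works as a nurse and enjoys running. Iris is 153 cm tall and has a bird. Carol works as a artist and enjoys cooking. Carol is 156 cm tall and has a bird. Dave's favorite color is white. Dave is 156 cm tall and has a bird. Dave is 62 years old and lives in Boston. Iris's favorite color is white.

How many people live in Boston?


Count in Boston: 1

1


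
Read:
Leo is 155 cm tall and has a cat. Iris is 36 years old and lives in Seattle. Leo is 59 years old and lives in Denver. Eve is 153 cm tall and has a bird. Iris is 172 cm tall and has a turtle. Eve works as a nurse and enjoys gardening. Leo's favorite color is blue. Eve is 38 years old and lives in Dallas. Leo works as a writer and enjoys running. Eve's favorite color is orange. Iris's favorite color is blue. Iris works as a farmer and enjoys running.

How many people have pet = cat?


Count: 1

1


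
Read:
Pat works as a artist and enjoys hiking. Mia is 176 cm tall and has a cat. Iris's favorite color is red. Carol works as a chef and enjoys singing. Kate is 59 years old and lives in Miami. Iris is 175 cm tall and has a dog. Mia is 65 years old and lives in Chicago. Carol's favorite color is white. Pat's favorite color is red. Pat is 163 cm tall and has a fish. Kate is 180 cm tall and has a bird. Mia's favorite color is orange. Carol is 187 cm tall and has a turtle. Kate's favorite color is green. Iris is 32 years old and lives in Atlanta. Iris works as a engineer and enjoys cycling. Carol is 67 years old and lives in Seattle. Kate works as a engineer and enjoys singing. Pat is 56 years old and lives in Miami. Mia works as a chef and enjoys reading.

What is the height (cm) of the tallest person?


Tallest: Carol at 187 cm

187


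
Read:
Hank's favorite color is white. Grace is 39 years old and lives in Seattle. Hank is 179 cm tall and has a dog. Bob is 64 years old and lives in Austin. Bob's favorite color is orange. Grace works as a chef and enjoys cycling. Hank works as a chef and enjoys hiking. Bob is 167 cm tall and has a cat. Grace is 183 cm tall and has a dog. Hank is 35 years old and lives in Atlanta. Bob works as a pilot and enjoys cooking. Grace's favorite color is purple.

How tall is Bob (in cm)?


Bob is 167 cm tall

167


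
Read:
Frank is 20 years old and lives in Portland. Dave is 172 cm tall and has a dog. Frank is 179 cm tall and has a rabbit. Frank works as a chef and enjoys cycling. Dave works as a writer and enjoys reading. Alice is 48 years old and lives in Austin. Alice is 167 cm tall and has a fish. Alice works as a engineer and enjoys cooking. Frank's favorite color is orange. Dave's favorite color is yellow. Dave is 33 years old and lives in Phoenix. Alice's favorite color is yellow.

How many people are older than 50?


Filter: 0

0


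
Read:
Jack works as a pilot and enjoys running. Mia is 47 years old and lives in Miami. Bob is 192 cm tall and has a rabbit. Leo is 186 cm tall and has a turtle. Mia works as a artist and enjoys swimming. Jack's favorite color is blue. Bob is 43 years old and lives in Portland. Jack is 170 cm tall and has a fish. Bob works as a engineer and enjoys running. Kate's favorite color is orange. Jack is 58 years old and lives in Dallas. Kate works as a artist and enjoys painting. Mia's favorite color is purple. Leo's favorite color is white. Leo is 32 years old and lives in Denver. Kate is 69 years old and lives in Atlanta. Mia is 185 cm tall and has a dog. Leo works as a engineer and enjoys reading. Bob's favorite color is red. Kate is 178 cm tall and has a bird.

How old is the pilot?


The pilot is Jack, age 58

58


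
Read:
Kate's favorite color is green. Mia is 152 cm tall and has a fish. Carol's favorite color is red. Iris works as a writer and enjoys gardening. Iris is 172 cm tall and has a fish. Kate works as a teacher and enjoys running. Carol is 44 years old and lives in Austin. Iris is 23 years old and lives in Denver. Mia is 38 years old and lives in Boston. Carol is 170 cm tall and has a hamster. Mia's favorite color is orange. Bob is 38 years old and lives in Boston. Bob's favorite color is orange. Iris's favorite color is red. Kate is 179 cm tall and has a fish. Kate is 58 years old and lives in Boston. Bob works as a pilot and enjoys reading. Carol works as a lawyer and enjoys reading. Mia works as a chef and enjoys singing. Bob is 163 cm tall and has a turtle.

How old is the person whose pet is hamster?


Person with pet=hamster is Carol, age 44

44


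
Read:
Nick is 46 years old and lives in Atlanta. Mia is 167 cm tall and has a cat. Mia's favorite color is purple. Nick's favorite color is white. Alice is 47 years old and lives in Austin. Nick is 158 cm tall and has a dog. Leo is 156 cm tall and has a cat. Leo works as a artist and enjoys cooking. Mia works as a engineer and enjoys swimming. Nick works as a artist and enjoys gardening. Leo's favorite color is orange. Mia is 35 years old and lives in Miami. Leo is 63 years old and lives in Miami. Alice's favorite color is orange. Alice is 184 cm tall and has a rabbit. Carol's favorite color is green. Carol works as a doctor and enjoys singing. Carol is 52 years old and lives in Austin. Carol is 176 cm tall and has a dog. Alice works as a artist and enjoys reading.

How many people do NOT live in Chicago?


Not in Chicago: 5

5


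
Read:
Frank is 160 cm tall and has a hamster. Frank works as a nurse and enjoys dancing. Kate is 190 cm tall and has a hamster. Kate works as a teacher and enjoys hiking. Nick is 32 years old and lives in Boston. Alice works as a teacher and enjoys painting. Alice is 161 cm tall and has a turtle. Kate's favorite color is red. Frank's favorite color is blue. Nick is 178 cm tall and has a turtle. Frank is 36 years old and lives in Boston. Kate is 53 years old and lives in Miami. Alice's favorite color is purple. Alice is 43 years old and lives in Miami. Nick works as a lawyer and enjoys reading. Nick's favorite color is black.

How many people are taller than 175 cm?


Taller than 175: 2

2


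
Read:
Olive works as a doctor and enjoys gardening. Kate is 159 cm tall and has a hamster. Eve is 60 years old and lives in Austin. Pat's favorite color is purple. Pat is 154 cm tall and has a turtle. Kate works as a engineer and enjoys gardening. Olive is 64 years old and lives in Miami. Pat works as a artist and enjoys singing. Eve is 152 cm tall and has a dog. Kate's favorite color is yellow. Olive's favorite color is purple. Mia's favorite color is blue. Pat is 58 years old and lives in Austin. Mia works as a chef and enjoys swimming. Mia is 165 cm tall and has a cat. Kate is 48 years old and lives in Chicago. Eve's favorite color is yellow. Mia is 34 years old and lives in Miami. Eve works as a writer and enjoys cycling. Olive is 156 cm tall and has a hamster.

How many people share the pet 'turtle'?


Count: 1

1


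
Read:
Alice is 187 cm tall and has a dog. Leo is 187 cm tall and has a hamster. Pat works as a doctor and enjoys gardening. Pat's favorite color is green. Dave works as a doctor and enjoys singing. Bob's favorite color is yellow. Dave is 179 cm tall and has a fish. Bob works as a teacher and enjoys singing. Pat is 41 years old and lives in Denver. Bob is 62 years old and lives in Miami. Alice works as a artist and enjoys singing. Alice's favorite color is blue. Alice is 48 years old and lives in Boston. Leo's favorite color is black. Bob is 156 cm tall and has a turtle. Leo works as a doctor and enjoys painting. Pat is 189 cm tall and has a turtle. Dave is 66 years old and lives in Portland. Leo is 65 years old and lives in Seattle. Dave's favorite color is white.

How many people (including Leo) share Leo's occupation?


Leo is a doctor. Count = 3

3


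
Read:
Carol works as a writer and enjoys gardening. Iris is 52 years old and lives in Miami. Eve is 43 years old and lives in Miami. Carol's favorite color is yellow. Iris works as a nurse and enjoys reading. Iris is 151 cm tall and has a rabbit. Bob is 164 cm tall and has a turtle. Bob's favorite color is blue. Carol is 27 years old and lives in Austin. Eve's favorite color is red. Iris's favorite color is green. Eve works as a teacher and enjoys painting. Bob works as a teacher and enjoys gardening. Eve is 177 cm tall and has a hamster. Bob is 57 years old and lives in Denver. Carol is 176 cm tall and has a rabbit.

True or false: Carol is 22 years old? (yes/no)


Carol is actually 27. no

no


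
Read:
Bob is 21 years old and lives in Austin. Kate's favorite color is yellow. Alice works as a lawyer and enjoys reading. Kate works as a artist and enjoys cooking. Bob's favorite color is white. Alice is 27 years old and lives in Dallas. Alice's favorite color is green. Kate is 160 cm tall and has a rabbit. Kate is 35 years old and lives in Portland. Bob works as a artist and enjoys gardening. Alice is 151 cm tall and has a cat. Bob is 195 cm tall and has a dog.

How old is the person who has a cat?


Person with cat is Alice, age 27

27


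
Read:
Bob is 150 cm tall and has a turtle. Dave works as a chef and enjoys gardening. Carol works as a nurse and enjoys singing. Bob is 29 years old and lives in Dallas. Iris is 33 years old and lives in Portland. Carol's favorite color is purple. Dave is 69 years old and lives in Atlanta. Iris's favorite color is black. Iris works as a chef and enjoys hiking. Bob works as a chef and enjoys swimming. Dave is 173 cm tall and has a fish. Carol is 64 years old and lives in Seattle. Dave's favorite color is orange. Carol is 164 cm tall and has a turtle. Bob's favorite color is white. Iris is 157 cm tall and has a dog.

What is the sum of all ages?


69+64+33+29 = 195

195


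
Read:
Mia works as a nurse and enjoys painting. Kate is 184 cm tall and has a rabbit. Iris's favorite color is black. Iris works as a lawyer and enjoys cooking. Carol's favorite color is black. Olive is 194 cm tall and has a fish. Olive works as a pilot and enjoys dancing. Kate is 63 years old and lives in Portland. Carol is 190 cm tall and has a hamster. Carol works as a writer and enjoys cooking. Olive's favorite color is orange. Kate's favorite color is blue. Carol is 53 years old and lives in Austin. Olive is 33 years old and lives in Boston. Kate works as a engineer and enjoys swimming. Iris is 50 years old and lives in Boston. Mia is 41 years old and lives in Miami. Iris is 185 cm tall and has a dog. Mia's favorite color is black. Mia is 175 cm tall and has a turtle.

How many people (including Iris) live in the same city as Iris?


Iris lives in Boston. Count = 2

2


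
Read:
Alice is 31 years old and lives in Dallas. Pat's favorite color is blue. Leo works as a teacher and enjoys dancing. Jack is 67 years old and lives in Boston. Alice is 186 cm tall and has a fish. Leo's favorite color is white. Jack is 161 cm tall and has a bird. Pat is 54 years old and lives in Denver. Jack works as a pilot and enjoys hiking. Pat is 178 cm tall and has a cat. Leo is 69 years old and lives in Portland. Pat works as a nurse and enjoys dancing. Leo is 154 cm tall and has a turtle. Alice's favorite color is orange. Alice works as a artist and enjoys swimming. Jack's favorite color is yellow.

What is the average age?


Sum=221, n=4, avg=55.25

55.25


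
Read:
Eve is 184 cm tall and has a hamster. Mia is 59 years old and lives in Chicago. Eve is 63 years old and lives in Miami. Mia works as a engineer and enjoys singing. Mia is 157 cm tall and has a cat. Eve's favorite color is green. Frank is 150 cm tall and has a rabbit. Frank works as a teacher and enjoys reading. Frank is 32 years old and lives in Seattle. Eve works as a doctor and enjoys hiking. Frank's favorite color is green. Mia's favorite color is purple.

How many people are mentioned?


People: Frank, Eve, Mia. Count = 3

3


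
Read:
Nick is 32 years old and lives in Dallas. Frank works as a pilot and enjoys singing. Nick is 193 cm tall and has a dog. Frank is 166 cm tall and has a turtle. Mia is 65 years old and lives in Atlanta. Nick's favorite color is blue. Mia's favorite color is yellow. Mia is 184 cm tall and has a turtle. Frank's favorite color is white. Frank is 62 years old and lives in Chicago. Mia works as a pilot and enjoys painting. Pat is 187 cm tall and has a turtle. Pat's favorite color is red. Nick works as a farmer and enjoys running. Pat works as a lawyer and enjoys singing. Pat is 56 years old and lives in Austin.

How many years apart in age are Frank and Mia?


62 vs 65, diff = 3

3


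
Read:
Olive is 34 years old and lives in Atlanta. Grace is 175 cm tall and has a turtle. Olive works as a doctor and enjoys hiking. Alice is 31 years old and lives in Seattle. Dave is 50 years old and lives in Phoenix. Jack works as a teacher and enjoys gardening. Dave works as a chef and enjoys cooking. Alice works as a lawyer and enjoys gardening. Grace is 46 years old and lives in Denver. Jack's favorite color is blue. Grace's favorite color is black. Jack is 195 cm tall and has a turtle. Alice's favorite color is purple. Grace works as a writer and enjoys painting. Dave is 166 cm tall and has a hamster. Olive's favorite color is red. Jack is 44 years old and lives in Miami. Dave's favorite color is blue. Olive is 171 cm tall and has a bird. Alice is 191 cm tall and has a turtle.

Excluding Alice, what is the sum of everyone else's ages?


Sum (excluding Alice): 174

174


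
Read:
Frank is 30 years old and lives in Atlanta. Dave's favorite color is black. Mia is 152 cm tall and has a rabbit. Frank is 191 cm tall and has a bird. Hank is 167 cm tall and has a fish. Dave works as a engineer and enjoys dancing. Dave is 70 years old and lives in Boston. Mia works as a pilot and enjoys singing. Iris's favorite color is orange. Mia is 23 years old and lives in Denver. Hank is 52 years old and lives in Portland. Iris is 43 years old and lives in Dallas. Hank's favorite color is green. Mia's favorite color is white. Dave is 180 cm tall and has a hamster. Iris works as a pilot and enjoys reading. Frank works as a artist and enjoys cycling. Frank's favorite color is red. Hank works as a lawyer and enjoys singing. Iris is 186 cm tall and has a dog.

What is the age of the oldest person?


Oldest: Dave at 70

70


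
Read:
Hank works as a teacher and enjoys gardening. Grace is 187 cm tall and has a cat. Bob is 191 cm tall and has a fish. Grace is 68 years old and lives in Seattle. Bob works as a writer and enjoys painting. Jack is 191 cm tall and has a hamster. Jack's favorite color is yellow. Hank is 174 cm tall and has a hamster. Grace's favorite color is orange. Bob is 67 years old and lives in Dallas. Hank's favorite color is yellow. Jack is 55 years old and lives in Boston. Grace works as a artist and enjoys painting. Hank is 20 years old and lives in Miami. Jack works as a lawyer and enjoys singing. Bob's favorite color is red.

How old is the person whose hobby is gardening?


Person with hobby=gardening is Hank, age 20

20


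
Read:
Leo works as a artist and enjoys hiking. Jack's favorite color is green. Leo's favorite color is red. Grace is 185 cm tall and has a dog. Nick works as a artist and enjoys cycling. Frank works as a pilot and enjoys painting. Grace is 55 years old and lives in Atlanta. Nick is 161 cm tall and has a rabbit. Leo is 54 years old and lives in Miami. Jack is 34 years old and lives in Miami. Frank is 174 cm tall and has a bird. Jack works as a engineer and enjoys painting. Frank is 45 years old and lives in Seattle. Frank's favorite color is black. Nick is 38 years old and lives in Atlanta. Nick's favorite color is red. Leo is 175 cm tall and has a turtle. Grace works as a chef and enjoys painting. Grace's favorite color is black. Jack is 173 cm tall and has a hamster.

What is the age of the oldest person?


Oldest: Grace at 55

55


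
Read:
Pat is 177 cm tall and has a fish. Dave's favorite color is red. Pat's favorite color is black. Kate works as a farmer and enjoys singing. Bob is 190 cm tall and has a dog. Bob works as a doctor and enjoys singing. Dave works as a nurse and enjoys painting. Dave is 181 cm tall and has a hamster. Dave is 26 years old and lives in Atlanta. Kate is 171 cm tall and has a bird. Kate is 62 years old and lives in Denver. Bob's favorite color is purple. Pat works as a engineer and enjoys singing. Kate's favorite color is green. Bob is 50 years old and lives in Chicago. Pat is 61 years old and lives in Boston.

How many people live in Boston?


Count in Boston: 1

1
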